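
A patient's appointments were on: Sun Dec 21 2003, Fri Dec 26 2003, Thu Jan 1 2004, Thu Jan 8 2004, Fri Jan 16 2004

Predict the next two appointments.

Sun Jan 25 2004, Wed Feb 4 2004

Intervals are 5, 6, 7, 8 days — an arithmetic progression with common difference 1.
Next gap: 9 days. Fri Jan 16 2004 + 9 days = Sun Jan 25 2004.
Next gap: 10 days. Sun Jan 25 2004 + 10 days = Wed Feb 4 2004.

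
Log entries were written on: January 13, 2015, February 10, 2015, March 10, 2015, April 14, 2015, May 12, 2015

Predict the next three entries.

June 9, 2015; July 14, 2015; August 11, 2015

These are Tuesdays at 28- or 35-day spacing (28, 28, 35, 28).
The pattern: 2nd Tuesday of the month.
2nd Tuesday of June 2015: June 9, 2015.
July 2015 — 2nd Tuesday is July 14, 2015.
August 2015 — 2nd Tuesday is August 11, 2015.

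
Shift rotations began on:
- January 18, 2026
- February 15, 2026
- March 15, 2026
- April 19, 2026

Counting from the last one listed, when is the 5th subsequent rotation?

All dates are Sundays, 28, 28, 35 days apart.
Specifically, the 3rd Sunday of each month.
May 2026 — 3rd Sunday is May 17, 2026.
3rd Sunday of June 2026: June 21, 2026.
July 2026 — 3rd Sunday is July 19, 2026.
August 2026 — 3rd Sunday is August 16, 2026.
3rd Sunday of September 2026: September 20, 2026.

September 20, 2026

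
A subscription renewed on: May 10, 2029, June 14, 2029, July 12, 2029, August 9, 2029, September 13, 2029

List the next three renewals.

October 11, 2029; November 8, 2029; December 13, 2029

All dates are Thursdays, 35, 28, 28, 35 days apart.
Specifically, the 2nd Thursday of each month.
2nd Thursday of October 2029: October 11, 2029.
2nd Thursday of November 2029: November 8, 2029.
December 2029 — 2nd Thursday is December 13, 2029.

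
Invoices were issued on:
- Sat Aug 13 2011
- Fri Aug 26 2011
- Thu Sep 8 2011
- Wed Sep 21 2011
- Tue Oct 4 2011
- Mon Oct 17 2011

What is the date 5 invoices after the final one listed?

Wed Dec 21 2011

The spacing is 13, 13, 13, 13, 13 days — always 13 days.
Mon Oct 17 2011 + 13 days = Sun Oct 30 2011.
Sun Oct 30 2011 + 13 days = Sat Nov 12 2011.
Sat Nov 12 2011 + 13 days = Fri Nov 25 2011.
Fri Nov 25 2011 + 13 days = Thu Dec 8 2011.
Thu Dec 8 2011 + 13 days = Wed Dec 21 2011.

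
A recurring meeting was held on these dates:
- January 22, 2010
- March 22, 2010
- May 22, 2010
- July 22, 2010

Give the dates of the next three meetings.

The day-of-month is always 22 (59, 61, 61 days between events).
So this recurs on the 22nd of every 2 months.
Next: September 2010 → September 22, 2010.
Next: November 2010 → November 22, 2010.
Next: January 2011 → January 22, 2011.

September 22, 2010; November 22, 2010; January 22, 2011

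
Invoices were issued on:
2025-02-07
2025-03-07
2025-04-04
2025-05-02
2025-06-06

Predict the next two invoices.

2025-07-04, 2025-08-01

Gaps: 28, 28, 28, 35 days — a mix of 28 and 35. Every date is a Friday.
Each is the 1st Friday of its month.
July 2025 — 1st Friday is 2025-07-04.
1st Friday of August 2025: 2025-08-01.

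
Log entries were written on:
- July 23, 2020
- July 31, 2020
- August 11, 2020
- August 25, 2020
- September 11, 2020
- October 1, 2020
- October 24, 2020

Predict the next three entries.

Intervals are 8, 11, 14, 17, 20, 23 days — an arithmetic progression with common difference 3.
Next gap: 26 days. October 24, 2020 + 26 days = November 19, 2020.
Next gap: 29 days. November 19, 2020 + 29 days = December 18, 2020.
Next gap: 32 days. December 18, 2020 + 32 days = January 19, 2021.

November 19, 2020; December 18, 2020; January 19, 2021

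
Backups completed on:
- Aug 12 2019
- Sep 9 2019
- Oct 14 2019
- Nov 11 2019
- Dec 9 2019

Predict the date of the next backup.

These are Mondays at 28- or 35-day spacing (28, 35, 28, 28).
The pattern: 2nd Monday of the month.
January 2020 — 2nd Monday is Jan 13 2020.

Jan 13 2020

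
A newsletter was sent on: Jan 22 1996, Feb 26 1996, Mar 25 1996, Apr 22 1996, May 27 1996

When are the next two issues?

Gaps: 35, 28, 28, 35 days — a mix of 28 and 35. Every date is a Monday.
Each is the 4th Monday of its month.
June 1996 — 4th Monday is Jun 24 1996.
4th Monday of July 1996: Jul 22 1996.

Jun 24 1996, Jul 22 1996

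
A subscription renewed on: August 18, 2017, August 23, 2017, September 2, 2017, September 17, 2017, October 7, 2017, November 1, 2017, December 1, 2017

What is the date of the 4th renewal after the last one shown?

May 20, 2018

Gaps: 5, 10, 15, 20, 25, 30 days — each gap is 5 larger than the previous one.
Next gap: 35 days. December 1, 2017 + 35 days = January 5, 2018.
Next gap: 40 days. January 5, 2018 + 40 days = February 14, 2018.
Next gap: 45 days. February 14, 2018 + 45 days = March 31, 2018.
Next gap: 50 days. March 31, 2018 + 50 days = May 20, 2018.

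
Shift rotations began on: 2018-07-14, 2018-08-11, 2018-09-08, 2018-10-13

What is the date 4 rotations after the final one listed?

2019-02-09

Gaps: 28, 28, 35 days — a mix of 28 and 35. Every date is a Saturday.
Each is the 2nd Saturday of its month.
November 2018 — 2nd Saturday is 2018-11-10.
December 2018 — 2nd Saturday is 2018-12-08.
2nd Saturday of January 2019: 2019-01-12.
February 2019 — 2nd Saturday is 2019-02-09.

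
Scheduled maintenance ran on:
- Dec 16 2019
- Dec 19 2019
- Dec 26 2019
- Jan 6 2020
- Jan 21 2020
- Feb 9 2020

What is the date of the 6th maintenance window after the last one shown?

Gaps: 3, 7, 11, 15, 19 days — each gap is 4 larger than the previous one.
Next gap: 23 days. Feb 9 2020 + 23 days = Mar 3 2020.
Next gap: 27 days. Mar 3 2020 + 27 days = Mar 30 2020.
Next gap: 31 days. Mar 30 2020 + 31 days = Apr 30 2020.
Next gap: 35 days. Apr 30 2020 + 35 days = Jun 4 2020.
Next gap: 39 days. Jun 4 2020 + 39 days = Jul 13 2020.
Next gap: 43 days. Jul 13 2020 + 43 days = Aug 25 2020.

Aug 25 2020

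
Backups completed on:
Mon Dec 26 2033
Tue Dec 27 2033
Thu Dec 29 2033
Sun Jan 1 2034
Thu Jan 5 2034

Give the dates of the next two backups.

Gaps: 1, 2, 3, 4 days — each gap is 1 larger than the previous one.
Next gap: 5 days. Thu Jan 5 2034 + 5 days = Tue Jan 10 2034.
Next gap: 6 days. Tue Jan 10 2034 + 6 days = Mon Jan 16 2034.

Tue Jan 10 2034, Mon Jan 16 2034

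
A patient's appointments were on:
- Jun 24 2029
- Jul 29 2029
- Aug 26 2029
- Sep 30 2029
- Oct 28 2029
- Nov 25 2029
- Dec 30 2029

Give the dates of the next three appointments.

Jan 27 2030, Feb 24 2030, Mar 31 2030

These are Sundays with 35, 28, 35, 28, 28, 35-day gaps.
Each is the final Sunday of its month — Jul 29 2029 is past the 28th, so '4th Sunday' doesn't fit.
Last Sunday of January 2030: Jan 27 2030.
Last Sunday of February 2030: Feb 24 2030.
March 2030 ends with Sunday Mar 31 2030.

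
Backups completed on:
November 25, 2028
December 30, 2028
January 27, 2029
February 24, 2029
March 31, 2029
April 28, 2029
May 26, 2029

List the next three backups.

June 30, 2029; July 28, 2029; August 25, 2029

These are Saturdays with 35, 28, 28, 35, 28, 28-day gaps.
Each is the final Saturday of its month — December 30, 2028 is past the 28th, so '4th Saturday' doesn't fit.
June 2029 ends with Saturday June 30, 2029.
July 2029 ends with Saturday July 28, 2029.
Last Saturday of August 2029: August 25, 2029.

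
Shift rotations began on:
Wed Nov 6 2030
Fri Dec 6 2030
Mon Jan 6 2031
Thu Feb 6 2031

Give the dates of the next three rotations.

Thu Mar 6 2031, Sun Apr 6 2031, Tue May 6 2031

Gaps: 30, 31, 31 days — not constant. Every event is on the 6th of the month.
Pattern: the 6th of each month.
Next: March 2031 → Thu Mar 6 2031.
April 2031: Sun Apr 6 2031.
May 2031: Tue May 6 2031.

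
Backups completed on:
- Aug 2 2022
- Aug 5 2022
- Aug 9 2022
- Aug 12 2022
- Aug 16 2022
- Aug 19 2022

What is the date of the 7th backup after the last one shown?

Sep 13 2022

Gaps: 3, 4, 3, 4, 3 days — not constant, but cyclic with period 2.
The events fall on every Tuesday and Friday.
The following Tuesday is Aug 23 2022.
Next Friday: Aug 26 2022.
Next Tuesday: Aug 30 2022.
Next Friday: Sep 2 2022.
The following Tuesday is Sep 6 2022.
Next Friday: Sep 9 2022.
Next Tuesday: Sep 13 2022.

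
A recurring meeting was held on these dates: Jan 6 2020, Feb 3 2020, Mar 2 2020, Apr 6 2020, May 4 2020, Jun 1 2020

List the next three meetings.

Jul 6 2020, Aug 3 2020, Sep 7 2020

All dates are Mondays, 28, 28, 35, 28, 28 days apart.
Specifically, the 1st Monday of each month.
1st Monday of July 2020: Jul 6 2020.
1st Monday of August 2020: Aug 3 2020.
September 2020 — 1st Monday is Sep 7 2020.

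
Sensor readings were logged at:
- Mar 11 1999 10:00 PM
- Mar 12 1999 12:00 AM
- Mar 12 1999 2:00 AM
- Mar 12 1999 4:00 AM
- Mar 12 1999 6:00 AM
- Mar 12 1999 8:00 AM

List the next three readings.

Mar 12 1999 10:00 AM, Mar 12 1999 12:00 PM, Mar 12 1999 2:00 PM

Gaps: 2, 2, 2, 2, 2 hours — each event is 2 hours after the previous one.
Mar 12 1999 8:00 AM + 2 h = Mar 12 1999 10:00 AM.
Mar 12 1999 10:00 AM + 2 h = Mar 12 1999 12:00 PM.
Mar 12 1999 12:00 PM + 2 h = Mar 12 1999 2:00 PM.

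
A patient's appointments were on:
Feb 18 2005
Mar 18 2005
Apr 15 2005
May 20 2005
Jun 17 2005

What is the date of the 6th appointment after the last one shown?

Dec 16 2005

These are Fridays at 28- or 35-day spacing (28, 28, 35, 28).
The pattern: 3rd Friday of the month.
July 2005 — 3rd Friday is Jul 15 2005.
August 2005 — 3rd Friday is Aug 19 2005.
3rd Friday of September 2005: Sep 16 2005.
3rd Friday of October 2005: Oct 21 2005.
3rd Friday of November 2005: Nov 18 2005.
3rd Friday of December 2005: Dec 16 2005.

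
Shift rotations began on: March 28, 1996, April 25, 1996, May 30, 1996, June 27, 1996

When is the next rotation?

July 25, 1996

Every date is a Thursday; gaps 28, 35, 28 days.
Each is the last Thursday of its month (at least one falls on the 29th or later, ruling out '4th Thursday').
July 1996 ends with Thursday July 25, 1996.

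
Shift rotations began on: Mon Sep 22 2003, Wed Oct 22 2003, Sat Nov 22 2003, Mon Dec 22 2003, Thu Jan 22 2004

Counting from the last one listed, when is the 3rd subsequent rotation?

Thu Apr 22 2004

Gaps: 30, 31, 30, 31 days — not constant. Every event is on the 22nd of the month.
Pattern: the 22nd of each month.
February 2004: Sun Feb 22 2004.
Next: March 2004 → Mon Mar 22 2004.
Next: April 2004 → Thu Apr 22 2004.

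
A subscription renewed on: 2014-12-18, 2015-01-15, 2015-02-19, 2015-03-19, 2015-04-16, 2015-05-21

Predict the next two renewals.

Gaps: 28, 35, 28, 28, 35 days — a mix of 28 and 35. Every date is a Thursday.
Each is the 3rd Thursday of its month.
3rd Thursday of June 2015: 2015-06-18.
July 2015 — 3rd Thursday is 2015-07-16.

2015-06-18, 2015-07-16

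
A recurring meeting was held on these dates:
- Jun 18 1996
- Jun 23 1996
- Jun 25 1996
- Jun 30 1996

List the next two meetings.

The gap pattern 5, 2, 5 repeats every 2 events.
These are the Tuesdays and Sundays of each week.
The following Tuesday is Jul 2 1996.
Next Sunday: Jul 7 1996.

Jul 2 1996, Jul 7 1996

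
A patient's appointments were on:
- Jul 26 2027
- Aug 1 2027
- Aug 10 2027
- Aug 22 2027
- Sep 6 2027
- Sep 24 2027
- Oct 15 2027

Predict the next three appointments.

Gaps: 6, 9, 12, 15, 18, 21 days — each gap is 3 larger than the previous one.
Next gap: 24 days. Oct 15 2027 + 24 days = Nov 8 2027.
Next gap: 27 days. Nov 8 2027 + 27 days = Dec 5 2027.
Next gap: 30 days. Dec 5 2027 + 30 days = Jan 4 2028.

Nov 8 2027, Dec 5 2027, Jan 4 2028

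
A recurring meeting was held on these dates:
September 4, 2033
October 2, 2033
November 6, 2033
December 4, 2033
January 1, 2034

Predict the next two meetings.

February 5, 2034; March 5, 2034

These are Sundays at 28- or 35-day spacing (28, 35, 28, 28).
The pattern: 1st Sunday of the month.
February 2034 — 1st Sunday is February 5, 2034.
March 2034 — 1st Sunday is March 5, 2034.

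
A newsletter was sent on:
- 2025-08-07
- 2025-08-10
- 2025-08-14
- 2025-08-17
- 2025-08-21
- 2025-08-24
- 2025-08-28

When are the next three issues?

The gap pattern 3, 4, 3, 4, 3, 4 repeats every 2 events.
These are the Thursdays and Sundays of each week.
The following Sunday is 2025-08-31.
Next Thursday: 2025-09-04.
The following Sunday is 2025-09-07.

2025-08-31, 2025-09-04, 2025-09-07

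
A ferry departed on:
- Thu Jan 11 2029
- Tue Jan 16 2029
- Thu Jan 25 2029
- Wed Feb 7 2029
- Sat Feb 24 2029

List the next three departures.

Sat Mar 17 2029, Wed Apr 11 2029, Thu May 10 2029

Intervals are 5, 9, 13, 17 days — an arithmetic progression with common difference 4.
Next gap: 21 days. Sat Feb 24 2029 + 21 days = Sat Mar 17 2029.
Next gap: 25 days. Sat Mar 17 2029 + 25 days = Wed Apr 11 2029.
Next gap: 29 days. Wed Apr 11 2029 + 29 days = Thu May 10 2029.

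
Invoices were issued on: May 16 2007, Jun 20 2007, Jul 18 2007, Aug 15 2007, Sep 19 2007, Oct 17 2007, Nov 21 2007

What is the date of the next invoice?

Dec 19 2007

These are Wednesdays at 28- or 35-day spacing (35, 28, 28, 35, 28, 35).
The pattern: 3rd Wednesday of the month.
December 2007 — 3rd Wednesday is Dec 19 2007.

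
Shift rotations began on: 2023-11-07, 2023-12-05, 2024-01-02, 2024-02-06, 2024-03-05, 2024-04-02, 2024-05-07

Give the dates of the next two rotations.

Gaps: 28, 28, 35, 28, 28, 35 days — a mix of 28 and 35. Every date is a Tuesday.
Each is the 1st Tuesday of its month.
1st Tuesday of June 2024: 2024-06-04.
1st Tuesday of July 2024: 2024-07-02.

2024-06-04, 2024-07-02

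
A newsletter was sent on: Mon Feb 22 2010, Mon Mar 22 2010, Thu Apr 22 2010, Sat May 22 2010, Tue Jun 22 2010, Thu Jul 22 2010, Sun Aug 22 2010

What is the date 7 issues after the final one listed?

Tue Mar 22 2011

Each date is the 22nd; the gaps (28, 31, 30, 31, 30, 31) track the month lengths.
The rule is the 22nd of each month.
September 2010: Wed Sep 22 2010.
Next: October 2010 → Fri Oct 22 2010.
Next: November 2010 → Mon Nov 22 2010.
December 2010: Wed Dec 22 2010.
Next: January 2011 → Sat Jan 22 2011.
Next: February 2011 → Tue Feb 22 2011.
Next: March 2011 → Tue Mar 22 2011.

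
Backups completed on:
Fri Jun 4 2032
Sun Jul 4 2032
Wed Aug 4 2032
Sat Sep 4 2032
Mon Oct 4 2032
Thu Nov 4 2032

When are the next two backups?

Sat Dec 4 2032, Tue Jan 4 2033

The day-of-month is always 4 (30, 31, 31, 30, 31 days between events).
So this recurs on the 4th of each month.
Next: December 2032 → Sat Dec 4 2032.
Next: January 2033 → Tue Jan 4 2033.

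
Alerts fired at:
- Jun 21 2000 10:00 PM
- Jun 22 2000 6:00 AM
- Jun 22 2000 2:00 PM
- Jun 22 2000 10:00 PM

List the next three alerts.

Gaps: 8, 8, 8 hours — each event is 8 hours after the previous one.
Jun 22 2000 10:00 PM + 8 h = Jun 23 2000 6:00 AM.
Jun 23 2000 6:00 AM + 8 h = Jun 23 2000 2:00 PM.
Jun 23 2000 2:00 PM + 8 h = Jun 23 2000 10:00 PM.

Jun 23 2000 6:00 AM, Jun 23 2000 2:00 PM, Jun 23 2000 10:00 PM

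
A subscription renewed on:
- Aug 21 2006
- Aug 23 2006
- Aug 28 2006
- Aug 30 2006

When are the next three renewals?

Sep 4 2006, Sep 6 2006, Sep 11 2006

Gaps: 2, 5, 2 days — not constant, but cyclic with period 2.
The events fall on every Monday and Wednesday.
Next Monday: Sep 4 2006.
The following Wednesday is Sep 6 2006.
The following Monday is Sep 11 2006.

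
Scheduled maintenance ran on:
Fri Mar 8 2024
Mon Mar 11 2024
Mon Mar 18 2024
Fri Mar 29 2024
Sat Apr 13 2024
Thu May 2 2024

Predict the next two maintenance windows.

Sat May 25 2024, Fri Jun 21 2024

Gaps: 3, 7, 11, 15, 19 days — each gap is 4 larger than the previous one.
Next gap: 23 days. Thu May 2 2024 + 23 days = Sat May 25 2024.
Next gap: 27 days. Sat May 25 2024 + 27 days = Fri Jun 21 2024.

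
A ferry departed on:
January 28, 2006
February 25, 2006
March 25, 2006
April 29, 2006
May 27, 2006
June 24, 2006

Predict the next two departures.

July 29, 2006; August 26, 2006

These are Saturdays with 28, 28, 35, 28, 28-day gaps.
Each is the final Saturday of its month — April 29, 2006 is past the 28th, so '4th Saturday' doesn't fit.
July 2006 ends with Saturday July 29, 2006.
August 2006 ends with Saturday August 26, 2006.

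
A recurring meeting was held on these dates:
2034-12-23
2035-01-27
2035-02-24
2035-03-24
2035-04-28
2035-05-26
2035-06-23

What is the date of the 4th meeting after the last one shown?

Gaps: 35, 28, 28, 35, 28, 28 days — a mix of 28 and 35. Every date is a Saturday.
Each is the 4th Saturday of its month.
4th Saturday of July 2035: 2035-07-28.
August 2035 — 4th Saturday is 2035-08-25.
September 2035 — 4th Saturday is 2035-09-22.
4th Saturday of October 2035: 2035-10-27.

2035-10-27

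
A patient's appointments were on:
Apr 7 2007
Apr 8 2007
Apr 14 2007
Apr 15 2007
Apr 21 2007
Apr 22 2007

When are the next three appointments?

Apr 28 2007, Apr 29 2007, May 5 2007

The gap pattern 1, 6, 1, 6, 1 repeats every 2 events.
These are the Saturdays and Sundays of each week.
Next Saturday: Apr 28 2007.
The following Sunday is Apr 29 2007.
Next Saturday: May 5 2007.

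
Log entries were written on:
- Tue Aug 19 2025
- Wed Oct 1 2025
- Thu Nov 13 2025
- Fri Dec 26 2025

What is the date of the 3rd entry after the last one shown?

Every event comes 43 days after the last (43, 43, 43).
Fri Dec 26 2025 + 43 days = Sat Feb 7 2026.
Sat Feb 7 2026 + 43 days = Sun Mar 22 2026.
Sun Mar 22 2026 + 43 days = Mon May 4 2026.

Mon May 4 2026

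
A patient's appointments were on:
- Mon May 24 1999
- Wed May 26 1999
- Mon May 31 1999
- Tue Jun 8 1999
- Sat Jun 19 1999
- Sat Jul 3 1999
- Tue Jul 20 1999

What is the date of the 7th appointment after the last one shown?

Tue Feb 8 2000

Intervals are 2, 5, 8, 11, 14, 17 days — an arithmetic progression with common difference 3.
Next gap: 20 days. Tue Jul 20 1999 + 20 days = Mon Aug 9 1999.
Next gap: 23 days. Mon Aug 9 1999 + 23 days = Wed Sep 1 1999.
Next gap: 26 days. Wed Sep 1 1999 + 26 days = Mon Sep 27 1999.
Next gap: 29 days. Mon Sep 27 1999 + 29 days = Tue Oct 26 1999.
Next gap: 32 days. Tue Oct 26 1999 + 32 days = Sat Nov 27 1999.
Next gap: 35 days. Sat Nov 27 1999 + 35 days = Sat Jan 1 2000.
Next gap: 38 days. Sat Jan 1 2000 + 38 days = Tue Feb 8 2000.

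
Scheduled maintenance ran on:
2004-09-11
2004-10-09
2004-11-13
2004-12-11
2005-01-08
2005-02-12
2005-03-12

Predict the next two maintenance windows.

Gaps: 28, 35, 28, 28, 35, 28 days — a mix of 28 and 35. Every date is a Saturday.
Each is the 2nd Saturday of its month.
April 2005 — 2nd Saturday is 2005-04-09.
2nd Saturday of May 2005: 2005-05-14.

2005-04-09, 2005-05-14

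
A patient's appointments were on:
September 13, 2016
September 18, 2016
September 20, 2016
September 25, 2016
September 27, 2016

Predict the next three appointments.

October 2, 2016; October 4, 2016; October 9, 2016

Gaps: 5, 2, 5, 2 days — not constant, but cyclic with period 2.
The events fall on every Tuesday and Sunday.
Next Sunday: October 2, 2016.
Next Tuesday: October 4, 2016.
Next Sunday: October 9, 2016.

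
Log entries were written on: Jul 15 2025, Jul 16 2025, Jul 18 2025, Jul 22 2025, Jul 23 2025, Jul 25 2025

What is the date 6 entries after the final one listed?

Aug 8 2025

The gap pattern 1, 2, 4, 1, 2 repeats every 3 events.
These are the Tuesdays, Wednesdays and Fridays of each week.
Next Tuesday: Jul 29 2025.
The following Wednesday is Jul 30 2025.
Next Friday: Aug 1 2025.
The following Tuesday is Aug 5 2025.
Next Wednesday: Aug 6 2025.
The following Friday is Aug 8 2025.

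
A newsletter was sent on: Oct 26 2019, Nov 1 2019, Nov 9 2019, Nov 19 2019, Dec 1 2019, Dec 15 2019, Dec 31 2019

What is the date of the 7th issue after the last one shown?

The spacing grows by 2 each time: 6, 8, 10, 12, 14, 16 days.
Next gap: 18 days. Dec 31 2019 + 18 days = Jan 18 2020.
Next gap: 20 days. Jan 18 2020 + 20 days = Feb 7 2020.
Next gap: 22 days. Feb 7 2020 + 22 days = Feb 29 2020.
Next gap: 24 days. Feb 29 2020 + 24 days = Mar 24 2020.
Next gap: 26 days. Mar 24 2020 + 26 days = Apr 19 2020.
Next gap: 28 days. Apr 19 2020 + 28 days = May 17 2020.
Next gap: 30 days. May 17 2020 + 30 days = Jun 16 2020.

Jun 16 2020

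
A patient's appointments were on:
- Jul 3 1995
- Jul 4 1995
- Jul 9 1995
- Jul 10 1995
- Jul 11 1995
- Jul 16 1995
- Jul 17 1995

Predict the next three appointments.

Jul 18 1995, Jul 23 1995, Jul 24 1995

Gaps: 1, 5, 1, 1, 5, 1 days — not constant, but cyclic with period 3.
The events fall on every Monday, Tuesday and Sunday.
The following Tuesday is Jul 18 1995.
The following Sunday is Jul 23 1995.
Next Monday: Jul 24 1995.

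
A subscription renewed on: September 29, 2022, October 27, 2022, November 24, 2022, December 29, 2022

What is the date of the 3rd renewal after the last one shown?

These are Thursdays with 28, 28, 35-day gaps.
Each is the final Thursday of its month — September 29, 2022 is past the 28th, so '4th Thursday' doesn't fit.
Last Thursday of January 2023: January 26, 2023.
Last Thursday of February 2023: February 23, 2023.
Last Thursday of March 2023: March 30, 2023.

March 30, 2023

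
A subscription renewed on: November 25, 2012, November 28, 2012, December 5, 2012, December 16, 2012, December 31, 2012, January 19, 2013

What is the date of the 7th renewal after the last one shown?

September 21, 2013

Intervals are 3, 7, 11, 15, 19 days — an arithmetic progression with common difference 4.
Next gap: 23 days. January 19, 2013 + 23 days = February 11, 2013.
Next gap: 27 days. February 11, 2013 + 27 days = March 10, 2013.
Next gap: 31 days. March 10, 2013 + 31 days = April 10, 2013.
Next gap: 35 days. April 10, 2013 + 35 days = May 15, 2013.
Next gap: 39 days. May 15, 2013 + 39 days = June 23, 2013.
Next gap: 43 days. June 23, 2013 + 43 days = August 5, 2013.
Next gap: 47 days. August 5, 2013 + 47 days = September 21, 2013.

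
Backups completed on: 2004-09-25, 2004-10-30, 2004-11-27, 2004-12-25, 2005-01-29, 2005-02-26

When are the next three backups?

2005-03-26, 2005-04-30, 2005-05-28

These are Saturdays with 35, 28, 28, 35, 28-day gaps.
Each is the final Saturday of its month — 2004-10-30 is past the 28th, so '4th Saturday' doesn't fit.
March 2005 ends with Saturday 2005-03-26.
Last Saturday of April 2005: 2005-04-30.
May 2005 ends with Saturday 2005-05-28.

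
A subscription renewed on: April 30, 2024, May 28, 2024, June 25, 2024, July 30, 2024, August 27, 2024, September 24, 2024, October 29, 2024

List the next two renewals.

Every date is a Tuesday; gaps 28, 28, 35, 28, 28, 35 days.
Each is the last Tuesday of its month (at least one falls on the 29th or later, ruling out '4th Tuesday').
Last Tuesday of November 2024: November 26, 2024.
December 2024 ends with Tuesday December 31, 2024.

November 26, 2024; December 31, 2024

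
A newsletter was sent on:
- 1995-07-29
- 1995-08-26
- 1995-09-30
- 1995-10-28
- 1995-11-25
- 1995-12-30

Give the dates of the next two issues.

1996-01-27, 1996-02-24

These are Saturdays with 28, 35, 28, 28, 35-day gaps.
Each is the final Saturday of its month — 1995-07-29 is past the 28th, so '4th Saturday' doesn't fit.
Last Saturday of January 1996: 1996-01-27.
Last Saturday of February 1996: 1996-02-24.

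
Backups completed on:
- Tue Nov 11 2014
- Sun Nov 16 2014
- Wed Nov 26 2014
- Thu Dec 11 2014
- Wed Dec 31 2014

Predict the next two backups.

Sun Jan 25 2015, Tue Feb 24 2015

Intervals are 5, 10, 15, 20 days — an arithmetic progression with common difference 5.
Next gap: 25 days. Wed Dec 31 2014 + 25 days = Sun Jan 25 2015.
Next gap: 30 days. Sun Jan 25 2015 + 30 days = Tue Feb 24 2015.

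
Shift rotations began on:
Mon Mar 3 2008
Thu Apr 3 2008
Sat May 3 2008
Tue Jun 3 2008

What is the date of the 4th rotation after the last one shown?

Fri Oct 3 2008

The day-of-month is always 3 (31, 30, 31 days between events).
So this recurs on the 3rd of each month.
Next: July 2008 → Thu Jul 3 2008.
August 2008: Sun Aug 3 2008.
September 2008: Wed Sep 3 2008.
Next: October 2008 → Fri Oct 3 2008.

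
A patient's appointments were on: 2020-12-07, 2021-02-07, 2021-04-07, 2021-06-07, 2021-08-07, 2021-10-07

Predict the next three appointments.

Each date is the 7th; the gaps (62, 59, 61, 61, 61) track the month lengths.
The rule is the 7th of every 2 months.
December 2021: 2021-12-07.
Next: February 2022 → 2022-02-07.
April 2022: 2022-04-07.

2021-12-07, 2022-02-07, 2022-04-07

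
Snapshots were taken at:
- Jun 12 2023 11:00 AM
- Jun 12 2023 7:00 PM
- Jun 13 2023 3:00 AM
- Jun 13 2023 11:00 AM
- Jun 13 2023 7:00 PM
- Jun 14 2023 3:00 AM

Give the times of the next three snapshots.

Gaps: 8, 8, 8, 8, 8 hours — each event is 8 hours after the previous one.
Jun 14 2023 3:00 AM + 8 h = Jun 14 2023 11:00 AM.
Jun 14 2023 11:00 AM + 8 h = Jun 14 2023 7:00 PM.
Jun 14 2023 7:00 PM + 8 h = Jun 15 2023 3:00 AM.

Jun 14 2023 11:00 AM, Jun 14 2023 7:00 PM, Jun 15 2023 3:00 AM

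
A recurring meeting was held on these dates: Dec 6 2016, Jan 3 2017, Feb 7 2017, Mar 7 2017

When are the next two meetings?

Apr 4 2017, May 2 2017

Gaps: 28, 35, 28 days — a mix of 28 and 35. Every date is a Tuesday.
Each is the 1st Tuesday of its month.
April 2017 — 1st Tuesday is Apr 4 2017.
May 2017 — 1st Tuesday is May 2 2017.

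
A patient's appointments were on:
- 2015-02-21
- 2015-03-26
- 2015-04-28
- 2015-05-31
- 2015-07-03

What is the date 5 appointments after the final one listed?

2015-12-15

The spacing is 33, 33, 33, 33 days — always 33 days.
2015-07-03 + 33 days = 2015-08-05.
2015-08-05 + 33 days = 2015-09-07.
2015-09-07 + 33 days = 2015-10-10.
2015-10-10 + 33 days = 2015-11-12.
2015-11-12 + 33 days = 2015-12-15.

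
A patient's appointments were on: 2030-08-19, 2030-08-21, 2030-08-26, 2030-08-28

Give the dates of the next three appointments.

2030-09-02, 2030-09-04, 2030-09-09

Gaps: 2, 5, 2 days — not constant, but cyclic with period 2.
The events fall on every Monday and Wednesday.
Next Monday: 2030-09-02.
Next Wednesday: 2030-09-04.
The following Monday is 2030-09-09.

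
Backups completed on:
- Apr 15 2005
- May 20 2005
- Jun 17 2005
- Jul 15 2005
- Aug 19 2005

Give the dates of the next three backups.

Gaps: 35, 28, 28, 35 days — a mix of 28 and 35. Every date is a Friday.
Each is the 3rd Friday of its month.
September 2005 — 3rd Friday is Sep 16 2005.
3rd Friday of October 2005: Oct 21 2005.
November 2005 — 3rd Friday is Nov 18 2005.

Sep 16 2005, Oct 21 2005, Nov 18 2005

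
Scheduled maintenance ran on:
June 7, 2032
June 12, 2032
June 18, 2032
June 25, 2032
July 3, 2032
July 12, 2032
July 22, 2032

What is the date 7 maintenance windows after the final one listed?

October 28, 2032

Intervals are 5, 6, 7, 8, 9, 10 days — an arithmetic progression with common difference 1.
Next gap: 11 days. July 22, 2032 + 11 days = August 2, 2032.
Next gap: 12 days. August 2, 2032 + 12 days = August 14, 2032.
Next gap: 13 days. August 14, 2032 + 13 days = August 27, 2032.
Next gap: 14 days. August 27, 2032 + 14 days = September 10, 2032.
Next gap: 15 days. September 10, 2032 + 15 days = September 25, 2032.
Next gap: 16 days. September 25, 2032 + 16 days = October 11, 2032.
Next gap: 17 days. October 11, 2032 + 17 days = October 28, 2032.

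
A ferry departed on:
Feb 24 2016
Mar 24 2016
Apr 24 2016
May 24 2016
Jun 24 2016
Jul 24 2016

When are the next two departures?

The day-of-month is always 24 (29, 31, 30, 31, 30 days between events).
So this recurs on the 24th of each month.
Next: August 2016 → Aug 24 2016.
September 2016: Sep 24 2016.

Aug 24 2016, Sep 24 2016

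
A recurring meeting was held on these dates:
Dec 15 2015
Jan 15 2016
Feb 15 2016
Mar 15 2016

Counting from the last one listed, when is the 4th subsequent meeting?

The day-of-month is always 15 (31, 31, 29 days between events).
So this recurs on the 15th of each month.
April 2016: Apr 15 2016.
Next: May 2016 → May 15 2016.
June 2016: Jun 15 2016.
July 2016: Jul 15 2016.

Jul 15 2016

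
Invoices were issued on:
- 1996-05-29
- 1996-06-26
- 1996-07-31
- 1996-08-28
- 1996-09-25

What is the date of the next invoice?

1996-10-30

All Wednesdays; the gaps (28, 35, 28, 28) vary with month length.
This is the last Wednesday of each month.
October 1996 ends with Wednesday 1996-10-30.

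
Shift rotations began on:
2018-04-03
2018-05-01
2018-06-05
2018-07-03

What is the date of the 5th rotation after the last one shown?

2018-12-04

These are Tuesdays at 28- or 35-day spacing (28, 35, 28).
The pattern: 1st Tuesday of the month.
August 2018 — 1st Tuesday is 2018-08-07.
1st Tuesday of September 2018: 2018-09-04.
1st Tuesday of October 2018: 2018-10-02.
1st Tuesday of November 2018: 2018-11-06.
December 2018 — 1st Tuesday is 2018-12-04.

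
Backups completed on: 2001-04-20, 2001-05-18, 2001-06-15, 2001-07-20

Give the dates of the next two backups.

2001-08-17, 2001-09-21

Gaps: 28, 28, 35 days — a mix of 28 and 35. Every date is a Friday.
Each is the 3rd Friday of its month.
3rd Friday of August 2001: 2001-08-17.
3rd Friday of September 2001: 2001-09-21.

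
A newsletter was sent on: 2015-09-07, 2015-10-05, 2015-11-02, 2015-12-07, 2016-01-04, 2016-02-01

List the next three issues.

All dates are Mondays, 28, 28, 35, 28, 28 days apart.
Specifically, the 1st Monday of each month.
1st Monday of March 2016: 2016-03-07.
April 2016 — 1st Monday is 2016-04-04.
May 2016 — 1st Monday is 2016-05-02.

2016-03-07, 2016-04-04, 2016-05-02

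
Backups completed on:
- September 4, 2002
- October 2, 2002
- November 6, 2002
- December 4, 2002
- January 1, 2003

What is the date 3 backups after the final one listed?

April 2, 2003

All dates are Wednesdays, 28, 35, 28, 28 days apart.
Specifically, the 1st Wednesday of each month.
1st Wednesday of February 2003: February 5, 2003.
1st Wednesday of March 2003: March 5, 2003.
1st Wednesday of April 2003: April 2, 2003.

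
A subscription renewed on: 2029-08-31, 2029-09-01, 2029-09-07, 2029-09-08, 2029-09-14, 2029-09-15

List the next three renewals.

Gaps: 1, 6, 1, 6, 1 days — not constant, but cyclic with period 2.
The events fall on every Friday and Saturday.
Next Friday: 2029-09-21.
Next Saturday: 2029-09-22.
The following Friday is 2029-09-28.

2029-09-21, 2029-09-22, 2029-09-28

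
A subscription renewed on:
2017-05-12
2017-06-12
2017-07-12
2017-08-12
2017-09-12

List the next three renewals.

2017-10-12, 2017-11-12, 2017-12-12

The day-of-month is always 12 (31, 30, 31, 31 days between events).
So this recurs on the 12th of each month.
October 2017: 2017-10-12.
November 2017: 2017-11-12.
Next: December 2017 → 2017-12-12.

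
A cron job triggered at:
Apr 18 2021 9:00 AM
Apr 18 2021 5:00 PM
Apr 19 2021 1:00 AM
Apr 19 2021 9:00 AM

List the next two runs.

The interval is a steady 8 hours (8, 8, 8).
Apr 19 2021 9:00 AM + 8 h = Apr 19 2021 5:00 PM.
Apr 19 2021 5:00 PM + 8 h = Apr 20 2021 1:00 AM.

Apr 19 2021 5:00 PM, Apr 20 2021 1:00 AM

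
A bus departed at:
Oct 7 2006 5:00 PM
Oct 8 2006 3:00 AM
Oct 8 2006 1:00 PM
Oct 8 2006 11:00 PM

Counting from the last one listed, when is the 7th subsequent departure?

Spacing: 10, 10, 10 h — constant 10 h.
Oct 8 2006 11:00 PM + 10 h = Oct 9 2006 9:00 AM.
Oct 9 2006 9:00 AM + 10 h = Oct 9 2006 7:00 PM.
Oct 9 2006 7:00 PM + 10 h = Oct 10 2006 5:00 AM.
Oct 10 2006 5:00 AM + 10 h = Oct 10 2006 3:00 PM.
Oct 10 2006 3:00 PM + 10 h = Oct 11 2006 1:00 AM.
Oct 11 2006 1:00 AM + 10 h = Oct 11 2006 11:00 AM.
Oct 11 2006 11:00 AM + 10 h = Oct 11 2006 9:00 PM.

Oct 11 2006 9:00 PM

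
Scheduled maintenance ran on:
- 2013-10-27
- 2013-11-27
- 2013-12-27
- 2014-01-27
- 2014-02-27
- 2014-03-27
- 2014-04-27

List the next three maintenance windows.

2014-05-27, 2014-06-27, 2014-07-27

Gaps: 31, 30, 31, 31, 28, 31 days — not constant. Every event is on the 27th of the month.
Pattern: the 27th of each month.
Next: May 2014 → 2014-05-27.
Next: June 2014 → 2014-06-27.
July 2014: 2014-07-27.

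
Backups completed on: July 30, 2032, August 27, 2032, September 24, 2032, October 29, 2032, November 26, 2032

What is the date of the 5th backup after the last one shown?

All Fridays; the gaps (28, 28, 35, 28) vary with month length.
This is the last Friday of each month.
Last Friday of December 2032: December 31, 2032.
Last Friday of January 2033: January 28, 2033.
Last Friday of February 2033: February 25, 2033.
March 2033 ends with Friday March 25, 2033.
April 2033 ends with Friday April 29, 2033.

April 29, 2033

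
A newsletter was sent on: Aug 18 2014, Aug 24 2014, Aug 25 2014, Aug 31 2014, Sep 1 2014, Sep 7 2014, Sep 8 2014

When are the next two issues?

Sep 14 2014, Sep 15 2014

Every event lands on a Monday or Sunday (gaps cycle 6, 1, 6, 1, 6, 1).
So the schedule is: every Monday and Sunday.
The following Sunday is Sep 14 2014.
The following Monday is Sep 15 2014.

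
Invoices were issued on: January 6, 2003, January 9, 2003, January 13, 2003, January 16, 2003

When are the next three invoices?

The gap pattern 3, 4, 3 repeats every 2 events.
These are the Mondays and Thursdays of each week.
Next Monday: January 20, 2003.
The following Thursday is January 23, 2003.
Next Monday: January 27, 2003.

January 20, 2003; January 23, 2003; January 27, 2003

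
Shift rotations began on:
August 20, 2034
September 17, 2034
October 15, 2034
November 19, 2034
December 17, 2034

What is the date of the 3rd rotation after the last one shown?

March 18, 2035

These are Sundays at 28- or 35-day spacing (28, 28, 35, 28).
The pattern: 3rd Sunday of the month.
January 2035 — 3rd Sunday is January 21, 2035.
3rd Sunday of February 2035: February 18, 2035.
March 2035 — 3rd Sunday is March 18, 2035.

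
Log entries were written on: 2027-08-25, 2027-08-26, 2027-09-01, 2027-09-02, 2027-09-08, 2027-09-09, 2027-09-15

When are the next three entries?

The gap pattern 1, 6, 1, 6, 1, 6 repeats every 2 events.
These are the Wednesdays and Thursdays of each week.
Next Thursday: 2027-09-16.
The following Wednesday is 2027-09-22.
Next Thursday: 2027-09-23.

2027-09-16, 2027-09-22, 2027-09-23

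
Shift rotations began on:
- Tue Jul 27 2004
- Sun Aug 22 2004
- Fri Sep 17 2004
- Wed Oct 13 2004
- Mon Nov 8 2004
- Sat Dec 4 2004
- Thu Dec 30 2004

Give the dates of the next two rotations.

Tue Jan 25 2005, Sun Feb 20 2005

Every event comes 26 days after the last (26, 26, 26, 26, 26, 26).
Thu Dec 30 2004 + 26 days = Tue Jan 25 2005.
Tue Jan 25 2005 + 26 days = Sun Feb 20 2005.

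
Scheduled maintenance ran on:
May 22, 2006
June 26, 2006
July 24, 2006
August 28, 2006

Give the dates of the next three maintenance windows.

September 25, 2006; October 23, 2006; November 27, 2006

Gaps: 35, 28, 35 days — a mix of 28 and 35. Every date is a Monday.
Each is the 4th Monday of its month.
September 2006 — 4th Monday is September 25, 2006.
4th Monday of October 2006: October 23, 2006.
November 2006 — 4th Monday is November 27, 2006.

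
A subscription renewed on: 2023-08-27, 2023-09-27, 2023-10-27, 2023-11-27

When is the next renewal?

2023-12-27

Gaps: 31, 30, 31 days — not constant. Every event is on the 27th of the month.
Pattern: the 27th of each month.
December 2023: 2023-12-27.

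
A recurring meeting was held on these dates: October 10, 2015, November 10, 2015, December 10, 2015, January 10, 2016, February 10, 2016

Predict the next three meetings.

Each date is the 10th; the gaps (31, 30, 31, 31) track the month lengths.
The rule is the 10th of each month.
Next: March 2016 → March 10, 2016.
Next: April 2016 → April 10, 2016.
May 2016: May 10, 2016.

March 10, 2016; April 10, 2016; May 10, 2016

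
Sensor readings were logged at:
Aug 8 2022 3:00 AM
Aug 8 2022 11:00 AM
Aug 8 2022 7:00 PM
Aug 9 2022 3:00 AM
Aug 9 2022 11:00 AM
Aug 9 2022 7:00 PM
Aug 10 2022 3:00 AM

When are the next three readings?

Aug 10 2022 11:00 AM, Aug 10 2022 7:00 PM, Aug 11 2022 3:00 AM

Spacing: 8, 8, 8, 8, 8, 8 h — constant 8 h.
Aug 10 2022 3:00 AM + 8 h = Aug 10 2022 11:00 AM.
Aug 10 2022 11:00 AM + 8 h = Aug 10 2022 7:00 PM.
Aug 10 2022 7:00 PM + 8 h = Aug 11 2022 3:00 AM.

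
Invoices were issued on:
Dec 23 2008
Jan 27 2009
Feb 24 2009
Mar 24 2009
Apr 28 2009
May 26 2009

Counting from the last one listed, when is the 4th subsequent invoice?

All dates are Tuesdays, 35, 28, 28, 35, 28 days apart.
Specifically, the 4th Tuesday of each month.
June 2009 — 4th Tuesday is Jun 23 2009.
July 2009 — 4th Tuesday is Jul 28 2009.
4th Tuesday of August 2009: Aug 25 2009.
September 2009 — 4th Tuesday is Sep 22 2009.

Sep 22 2009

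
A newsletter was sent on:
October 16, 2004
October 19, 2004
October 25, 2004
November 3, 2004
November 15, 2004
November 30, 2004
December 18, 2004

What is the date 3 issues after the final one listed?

February 28, 2005

Intervals are 3, 6, 9, 12, 15, 18 days — an arithmetic progression with common difference 3.
Next gap: 21 days. December 18, 2004 + 21 days = January 8, 2005.
Next gap: 24 days. January 8, 2005 + 24 days = February 1, 2005.
Next gap: 27 days. February 1, 2005 + 27 days = February 28, 2005.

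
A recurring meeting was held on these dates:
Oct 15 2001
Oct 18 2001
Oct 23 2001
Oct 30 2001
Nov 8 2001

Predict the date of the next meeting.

Gaps: 3, 5, 7, 9 days — each gap is 2 larger than the previous one.
Next gap: 11 days. Nov 8 2001 + 11 days = Nov 19 2001.

Nov 19 2001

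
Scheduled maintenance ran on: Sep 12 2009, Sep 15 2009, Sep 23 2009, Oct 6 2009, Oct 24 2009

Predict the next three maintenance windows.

Intervals are 3, 8, 13, 18 days — an arithmetic progression with common difference 5.
Next gap: 23 days. Oct 24 2009 + 23 days = Nov 16 2009.
Next gap: 28 days. Nov 16 2009 + 28 days = Dec 14 2009.
Next gap: 33 days. Dec 14 2009 + 33 days = Jan 16 2010.

Nov 16 2009, Dec 14 2009, Jan 16 2010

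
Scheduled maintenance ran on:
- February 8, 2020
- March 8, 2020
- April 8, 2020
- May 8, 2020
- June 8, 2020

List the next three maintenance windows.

Each date is the 8th; the gaps (29, 31, 30, 31) track the month lengths.
The rule is the 8th of each month.
Next: July 2020 → July 8, 2020.
Next: August 2020 → August 8, 2020.
September 2020: September 8, 2020.

July 8, 2020; August 8, 2020; September 8, 2020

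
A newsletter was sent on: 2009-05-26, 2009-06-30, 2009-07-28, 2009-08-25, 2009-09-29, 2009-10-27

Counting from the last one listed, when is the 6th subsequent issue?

2010-04-27

All Tuesdays; the gaps (35, 28, 28, 35, 28) vary with month length.
This is the last Tuesday of each month.
Last Tuesday of November 2009: 2009-11-24.
Last Tuesday of December 2009: 2009-12-29.
Last Tuesday of January 2010: 2010-01-26.
Last Tuesday of February 2010: 2010-02-23.
Last Tuesday of March 2010: 2010-03-30.
April 2010 ends with Tuesday 2010-04-27.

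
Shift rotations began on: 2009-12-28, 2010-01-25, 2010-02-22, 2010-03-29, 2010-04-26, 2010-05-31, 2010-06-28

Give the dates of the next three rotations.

2010-07-26, 2010-08-30, 2010-09-27

These are Mondays with 28, 28, 35, 28, 35, 28-day gaps.
Each is the final Monday of its month — 2010-03-29 is past the 28th, so '4th Monday' doesn't fit.
July 2010 ends with Monday 2010-07-26.
Last Monday of August 2010: 2010-08-30.
Last Monday of September 2010: 2010-09-27.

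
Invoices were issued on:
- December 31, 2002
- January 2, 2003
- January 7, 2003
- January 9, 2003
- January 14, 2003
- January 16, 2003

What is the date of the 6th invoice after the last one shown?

Every event lands on a Tuesday or Thursday (gaps cycle 2, 5, 2, 5, 2).
So the schedule is: every Tuesday and Thursday.
Next Tuesday: January 21, 2003.
Next Thursday: January 23, 2003.
Next Tuesday: January 28, 2003.
Next Thursday: January 30, 2003.
Next Tuesday: February 4, 2003.
The following Thursday is February 6, 2003.

February 6, 2003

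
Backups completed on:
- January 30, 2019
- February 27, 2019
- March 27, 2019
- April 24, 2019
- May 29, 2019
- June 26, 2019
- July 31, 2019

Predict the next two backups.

August 28, 2019; September 25, 2019

Every date is a Wednesday; gaps 28, 28, 28, 35, 28, 35 days.
Each is the last Wednesday of its month (at least one falls on the 29th or later, ruling out '4th Wednesday').
Last Wednesday of August 2019: August 28, 2019.
September 2019 ends with Wednesday September 25, 2019.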